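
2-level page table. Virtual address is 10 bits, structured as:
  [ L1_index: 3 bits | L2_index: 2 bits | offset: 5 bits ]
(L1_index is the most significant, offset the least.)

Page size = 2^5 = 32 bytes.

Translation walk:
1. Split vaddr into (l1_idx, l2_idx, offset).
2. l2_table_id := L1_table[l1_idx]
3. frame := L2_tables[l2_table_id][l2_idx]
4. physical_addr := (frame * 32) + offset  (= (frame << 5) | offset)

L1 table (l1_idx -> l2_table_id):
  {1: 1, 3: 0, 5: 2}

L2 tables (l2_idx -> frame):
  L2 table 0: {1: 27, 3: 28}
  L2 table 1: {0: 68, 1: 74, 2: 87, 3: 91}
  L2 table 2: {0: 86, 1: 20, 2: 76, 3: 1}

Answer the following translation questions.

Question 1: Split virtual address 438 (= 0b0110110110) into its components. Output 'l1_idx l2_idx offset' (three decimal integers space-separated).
Answer: 3 1 22

Derivation:
vaddr = 438 = 0b0110110110
  top 3 bits -> l1_idx = 3
  next 2 bits -> l2_idx = 1
  bottom 5 bits -> offset = 22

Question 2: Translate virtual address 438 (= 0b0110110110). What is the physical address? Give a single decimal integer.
Answer: 886

Derivation:
vaddr = 438 = 0b0110110110
Split: l1_idx=3, l2_idx=1, offset=22
L1[3] = 0
L2[0][1] = 27
paddr = 27 * 32 + 22 = 886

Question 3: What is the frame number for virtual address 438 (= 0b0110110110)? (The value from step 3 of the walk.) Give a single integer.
vaddr = 438: l1_idx=3, l2_idx=1
L1[3] = 0; L2[0][1] = 27

Answer: 27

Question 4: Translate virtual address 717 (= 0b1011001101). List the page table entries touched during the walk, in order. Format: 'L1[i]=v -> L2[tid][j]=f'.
Answer: L1[5]=2 -> L2[2][2]=76

Derivation:
vaddr = 717 = 0b1011001101
Split: l1_idx=5, l2_idx=2, offset=13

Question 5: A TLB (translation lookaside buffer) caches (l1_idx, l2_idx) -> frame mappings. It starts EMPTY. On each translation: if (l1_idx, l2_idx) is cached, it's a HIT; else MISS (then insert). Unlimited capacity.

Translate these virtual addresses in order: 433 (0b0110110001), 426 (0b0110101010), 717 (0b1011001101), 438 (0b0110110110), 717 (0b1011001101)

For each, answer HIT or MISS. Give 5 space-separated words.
vaddr=433: (3,1) not in TLB -> MISS, insert
vaddr=426: (3,1) in TLB -> HIT
vaddr=717: (5,2) not in TLB -> MISS, insert
vaddr=438: (3,1) in TLB -> HIT
vaddr=717: (5,2) in TLB -> HIT

Answer: MISS HIT MISS HIT HIT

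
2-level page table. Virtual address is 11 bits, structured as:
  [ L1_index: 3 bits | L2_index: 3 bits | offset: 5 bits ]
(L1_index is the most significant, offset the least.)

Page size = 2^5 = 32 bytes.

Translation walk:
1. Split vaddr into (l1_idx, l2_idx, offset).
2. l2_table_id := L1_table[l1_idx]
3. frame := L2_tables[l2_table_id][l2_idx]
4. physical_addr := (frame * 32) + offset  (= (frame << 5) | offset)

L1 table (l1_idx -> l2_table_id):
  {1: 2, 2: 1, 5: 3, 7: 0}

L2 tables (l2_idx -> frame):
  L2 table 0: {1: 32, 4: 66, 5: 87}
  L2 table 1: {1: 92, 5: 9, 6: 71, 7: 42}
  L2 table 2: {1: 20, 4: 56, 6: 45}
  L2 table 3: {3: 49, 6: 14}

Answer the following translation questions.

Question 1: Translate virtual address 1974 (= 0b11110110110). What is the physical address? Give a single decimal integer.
Answer: 2806

Derivation:
vaddr = 1974 = 0b11110110110
Split: l1_idx=7, l2_idx=5, offset=22
L1[7] = 0
L2[0][5] = 87
paddr = 87 * 32 + 22 = 2806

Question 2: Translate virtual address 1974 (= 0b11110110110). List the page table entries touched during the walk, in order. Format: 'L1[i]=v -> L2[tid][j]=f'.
Answer: L1[7]=0 -> L2[0][5]=87

Derivation:
vaddr = 1974 = 0b11110110110
Split: l1_idx=7, l2_idx=5, offset=22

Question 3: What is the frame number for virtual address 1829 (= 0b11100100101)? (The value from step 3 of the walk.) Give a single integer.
vaddr = 1829: l1_idx=7, l2_idx=1
L1[7] = 0; L2[0][1] = 32

Answer: 32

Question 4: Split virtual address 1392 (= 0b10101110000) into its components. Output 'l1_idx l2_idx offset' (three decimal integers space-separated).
vaddr = 1392 = 0b10101110000
  top 3 bits -> l1_idx = 5
  next 3 bits -> l2_idx = 3
  bottom 5 bits -> offset = 16

Answer: 5 3 16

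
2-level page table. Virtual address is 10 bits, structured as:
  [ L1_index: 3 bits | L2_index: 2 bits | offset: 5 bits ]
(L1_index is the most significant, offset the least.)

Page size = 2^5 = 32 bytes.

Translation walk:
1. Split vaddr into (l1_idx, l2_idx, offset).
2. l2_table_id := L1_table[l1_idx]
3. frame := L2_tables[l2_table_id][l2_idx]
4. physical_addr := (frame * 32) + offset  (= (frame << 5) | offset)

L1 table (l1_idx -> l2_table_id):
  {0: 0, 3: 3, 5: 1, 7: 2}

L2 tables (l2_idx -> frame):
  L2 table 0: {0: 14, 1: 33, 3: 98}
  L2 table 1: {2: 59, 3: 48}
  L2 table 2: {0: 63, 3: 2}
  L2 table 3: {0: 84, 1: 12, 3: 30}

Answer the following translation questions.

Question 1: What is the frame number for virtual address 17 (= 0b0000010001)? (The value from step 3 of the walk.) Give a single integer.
Answer: 14

Derivation:
vaddr = 17: l1_idx=0, l2_idx=0
L1[0] = 0; L2[0][0] = 14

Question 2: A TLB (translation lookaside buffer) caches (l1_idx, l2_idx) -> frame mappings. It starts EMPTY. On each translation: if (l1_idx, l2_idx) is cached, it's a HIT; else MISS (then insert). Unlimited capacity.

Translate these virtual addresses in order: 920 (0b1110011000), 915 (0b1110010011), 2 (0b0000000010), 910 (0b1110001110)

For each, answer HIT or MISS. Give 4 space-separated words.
vaddr=920: (7,0) not in TLB -> MISS, insert
vaddr=915: (7,0) in TLB -> HIT
vaddr=2: (0,0) not in TLB -> MISS, insert
vaddr=910: (7,0) in TLB -> HIT

Answer: MISS HIT MISS HIT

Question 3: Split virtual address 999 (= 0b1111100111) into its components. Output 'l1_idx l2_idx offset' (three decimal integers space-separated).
vaddr = 999 = 0b1111100111
  top 3 bits -> l1_idx = 7
  next 2 bits -> l2_idx = 3
  bottom 5 bits -> offset = 7

Answer: 7 3 7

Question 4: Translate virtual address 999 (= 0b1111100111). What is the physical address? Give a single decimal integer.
vaddr = 999 = 0b1111100111
Split: l1_idx=7, l2_idx=3, offset=7
L1[7] = 2
L2[2][3] = 2
paddr = 2 * 32 + 7 = 71

Answer: 71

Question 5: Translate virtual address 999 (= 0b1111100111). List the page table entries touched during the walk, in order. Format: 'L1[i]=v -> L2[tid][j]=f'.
vaddr = 999 = 0b1111100111
Split: l1_idx=7, l2_idx=3, offset=7

Answer: L1[7]=2 -> L2[2][3]=2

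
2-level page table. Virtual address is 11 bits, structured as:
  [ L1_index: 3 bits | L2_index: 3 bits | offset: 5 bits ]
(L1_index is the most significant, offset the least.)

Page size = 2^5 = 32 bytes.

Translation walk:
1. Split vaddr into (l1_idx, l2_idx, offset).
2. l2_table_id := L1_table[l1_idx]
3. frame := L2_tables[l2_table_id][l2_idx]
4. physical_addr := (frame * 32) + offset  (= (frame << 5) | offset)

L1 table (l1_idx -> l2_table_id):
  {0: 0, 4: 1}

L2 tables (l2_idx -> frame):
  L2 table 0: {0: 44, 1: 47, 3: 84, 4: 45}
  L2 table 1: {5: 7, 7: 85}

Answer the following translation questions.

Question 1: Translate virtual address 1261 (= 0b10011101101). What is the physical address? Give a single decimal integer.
vaddr = 1261 = 0b10011101101
Split: l1_idx=4, l2_idx=7, offset=13
L1[4] = 1
L2[1][7] = 85
paddr = 85 * 32 + 13 = 2733

Answer: 2733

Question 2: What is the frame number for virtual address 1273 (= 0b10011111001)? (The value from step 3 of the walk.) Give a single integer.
vaddr = 1273: l1_idx=4, l2_idx=7
L1[4] = 1; L2[1][7] = 85

Answer: 85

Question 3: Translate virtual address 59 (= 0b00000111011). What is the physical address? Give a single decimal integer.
Answer: 1531

Derivation:
vaddr = 59 = 0b00000111011
Split: l1_idx=0, l2_idx=1, offset=27
L1[0] = 0
L2[0][1] = 47
paddr = 47 * 32 + 27 = 1531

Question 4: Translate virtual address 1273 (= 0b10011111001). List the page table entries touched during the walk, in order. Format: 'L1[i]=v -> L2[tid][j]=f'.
Answer: L1[4]=1 -> L2[1][7]=85

Derivation:
vaddr = 1273 = 0b10011111001
Split: l1_idx=4, l2_idx=7, offset=25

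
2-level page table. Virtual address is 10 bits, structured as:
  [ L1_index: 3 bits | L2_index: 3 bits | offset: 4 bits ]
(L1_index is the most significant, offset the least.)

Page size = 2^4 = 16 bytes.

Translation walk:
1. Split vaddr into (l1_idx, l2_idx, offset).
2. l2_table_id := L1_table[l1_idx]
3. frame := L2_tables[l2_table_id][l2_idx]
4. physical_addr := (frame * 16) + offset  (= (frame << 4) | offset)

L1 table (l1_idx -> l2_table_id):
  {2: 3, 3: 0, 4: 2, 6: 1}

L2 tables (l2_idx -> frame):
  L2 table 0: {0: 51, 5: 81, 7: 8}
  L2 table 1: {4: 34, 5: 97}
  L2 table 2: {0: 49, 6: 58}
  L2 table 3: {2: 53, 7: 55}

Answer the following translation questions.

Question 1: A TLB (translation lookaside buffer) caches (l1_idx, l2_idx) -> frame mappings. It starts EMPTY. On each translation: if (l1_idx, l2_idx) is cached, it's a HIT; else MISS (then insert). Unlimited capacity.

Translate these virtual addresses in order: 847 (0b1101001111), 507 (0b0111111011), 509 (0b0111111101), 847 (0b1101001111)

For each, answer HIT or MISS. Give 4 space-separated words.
Answer: MISS MISS HIT HIT

Derivation:
vaddr=847: (6,4) not in TLB -> MISS, insert
vaddr=507: (3,7) not in TLB -> MISS, insert
vaddr=509: (3,7) in TLB -> HIT
vaddr=847: (6,4) in TLB -> HIT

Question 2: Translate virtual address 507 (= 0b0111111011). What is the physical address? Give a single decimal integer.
Answer: 139

Derivation:
vaddr = 507 = 0b0111111011
Split: l1_idx=3, l2_idx=7, offset=11
L1[3] = 0
L2[0][7] = 8
paddr = 8 * 16 + 11 = 139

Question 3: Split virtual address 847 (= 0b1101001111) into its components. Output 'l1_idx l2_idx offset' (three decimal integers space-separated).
Answer: 6 4 15

Derivation:
vaddr = 847 = 0b1101001111
  top 3 bits -> l1_idx = 6
  next 3 bits -> l2_idx = 4
  bottom 4 bits -> offset = 15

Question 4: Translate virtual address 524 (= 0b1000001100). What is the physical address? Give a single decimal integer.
vaddr = 524 = 0b1000001100
Split: l1_idx=4, l2_idx=0, offset=12
L1[4] = 2
L2[2][0] = 49
paddr = 49 * 16 + 12 = 796

Answer: 796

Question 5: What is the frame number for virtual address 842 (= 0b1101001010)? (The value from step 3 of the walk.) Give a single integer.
vaddr = 842: l1_idx=6, l2_idx=4
L1[6] = 1; L2[1][4] = 34

Answer: 34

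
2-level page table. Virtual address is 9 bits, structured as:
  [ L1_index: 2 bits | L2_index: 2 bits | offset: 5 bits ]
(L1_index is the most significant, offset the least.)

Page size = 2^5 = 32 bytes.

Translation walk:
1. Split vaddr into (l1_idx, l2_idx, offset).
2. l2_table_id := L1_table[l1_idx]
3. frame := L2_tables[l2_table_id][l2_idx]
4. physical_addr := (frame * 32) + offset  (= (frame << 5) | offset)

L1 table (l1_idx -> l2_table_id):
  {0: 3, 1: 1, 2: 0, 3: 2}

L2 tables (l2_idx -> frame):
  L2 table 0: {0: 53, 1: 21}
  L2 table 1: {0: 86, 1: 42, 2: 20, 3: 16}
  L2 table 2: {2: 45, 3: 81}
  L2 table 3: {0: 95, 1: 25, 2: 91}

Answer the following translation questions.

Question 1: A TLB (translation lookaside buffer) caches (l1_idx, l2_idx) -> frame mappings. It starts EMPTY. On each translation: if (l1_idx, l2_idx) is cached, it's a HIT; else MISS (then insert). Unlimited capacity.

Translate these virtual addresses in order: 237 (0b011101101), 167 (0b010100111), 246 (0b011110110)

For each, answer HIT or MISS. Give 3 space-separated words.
vaddr=237: (1,3) not in TLB -> MISS, insert
vaddr=167: (1,1) not in TLB -> MISS, insert
vaddr=246: (1,3) in TLB -> HIT

Answer: MISS MISS HIT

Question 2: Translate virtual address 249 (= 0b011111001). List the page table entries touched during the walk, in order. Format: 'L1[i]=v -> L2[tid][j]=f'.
Answer: L1[1]=1 -> L2[1][3]=16

Derivation:
vaddr = 249 = 0b011111001
Split: l1_idx=1, l2_idx=3, offset=25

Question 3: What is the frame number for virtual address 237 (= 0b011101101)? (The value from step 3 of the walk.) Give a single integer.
vaddr = 237: l1_idx=1, l2_idx=3
L1[1] = 1; L2[1][3] = 16

Answer: 16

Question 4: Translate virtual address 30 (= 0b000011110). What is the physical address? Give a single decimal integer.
Answer: 3070

Derivation:
vaddr = 30 = 0b000011110
Split: l1_idx=0, l2_idx=0, offset=30
L1[0] = 3
L2[3][0] = 95
paddr = 95 * 32 + 30 = 3070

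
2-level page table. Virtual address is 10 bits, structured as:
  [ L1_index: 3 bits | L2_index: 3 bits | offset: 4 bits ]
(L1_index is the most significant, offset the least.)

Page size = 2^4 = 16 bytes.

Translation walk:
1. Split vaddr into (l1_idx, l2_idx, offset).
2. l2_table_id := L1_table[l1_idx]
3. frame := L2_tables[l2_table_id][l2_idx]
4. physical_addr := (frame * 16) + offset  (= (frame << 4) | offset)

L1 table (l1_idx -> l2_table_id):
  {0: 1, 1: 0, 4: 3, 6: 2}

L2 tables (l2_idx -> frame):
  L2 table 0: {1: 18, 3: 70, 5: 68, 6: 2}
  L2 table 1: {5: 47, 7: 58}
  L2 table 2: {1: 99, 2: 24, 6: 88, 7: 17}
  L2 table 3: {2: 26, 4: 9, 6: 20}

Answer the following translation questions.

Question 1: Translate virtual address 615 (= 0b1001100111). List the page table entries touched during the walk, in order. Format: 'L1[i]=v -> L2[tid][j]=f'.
Answer: L1[4]=3 -> L2[3][6]=20

Derivation:
vaddr = 615 = 0b1001100111
Split: l1_idx=4, l2_idx=6, offset=7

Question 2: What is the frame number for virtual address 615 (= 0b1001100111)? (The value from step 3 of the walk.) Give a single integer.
vaddr = 615: l1_idx=4, l2_idx=6
L1[4] = 3; L2[3][6] = 20

Answer: 20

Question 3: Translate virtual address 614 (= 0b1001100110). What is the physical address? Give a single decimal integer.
vaddr = 614 = 0b1001100110
Split: l1_idx=4, l2_idx=6, offset=6
L1[4] = 3
L2[3][6] = 20
paddr = 20 * 16 + 6 = 326

Answer: 326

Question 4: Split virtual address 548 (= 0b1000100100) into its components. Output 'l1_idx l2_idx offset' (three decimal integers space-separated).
vaddr = 548 = 0b1000100100
  top 3 bits -> l1_idx = 4
  next 3 bits -> l2_idx = 2
  bottom 4 bits -> offset = 4

Answer: 4 2 4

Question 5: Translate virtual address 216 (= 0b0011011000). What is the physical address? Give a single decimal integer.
vaddr = 216 = 0b0011011000
Split: l1_idx=1, l2_idx=5, offset=8
L1[1] = 0
L2[0][5] = 68
paddr = 68 * 16 + 8 = 1096

Answer: 1096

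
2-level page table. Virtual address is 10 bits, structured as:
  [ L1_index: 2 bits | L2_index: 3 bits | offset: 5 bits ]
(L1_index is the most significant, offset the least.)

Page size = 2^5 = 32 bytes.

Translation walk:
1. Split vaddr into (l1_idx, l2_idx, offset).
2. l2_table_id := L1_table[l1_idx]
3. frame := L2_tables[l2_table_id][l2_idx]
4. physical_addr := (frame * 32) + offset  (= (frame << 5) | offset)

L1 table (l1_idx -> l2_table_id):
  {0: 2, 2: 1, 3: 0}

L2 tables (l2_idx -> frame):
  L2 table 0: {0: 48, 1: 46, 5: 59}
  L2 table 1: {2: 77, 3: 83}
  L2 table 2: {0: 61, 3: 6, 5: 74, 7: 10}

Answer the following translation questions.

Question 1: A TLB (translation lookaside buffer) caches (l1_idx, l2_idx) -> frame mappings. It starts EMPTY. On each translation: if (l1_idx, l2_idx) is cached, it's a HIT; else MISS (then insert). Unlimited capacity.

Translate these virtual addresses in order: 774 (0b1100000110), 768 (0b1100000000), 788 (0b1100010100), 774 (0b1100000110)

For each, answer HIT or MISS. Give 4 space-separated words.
Answer: MISS HIT HIT HIT

Derivation:
vaddr=774: (3,0) not in TLB -> MISS, insert
vaddr=768: (3,0) in TLB -> HIT
vaddr=788: (3,0) in TLB -> HIT
vaddr=774: (3,0) in TLB -> HIT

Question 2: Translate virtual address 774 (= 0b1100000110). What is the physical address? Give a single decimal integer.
vaddr = 774 = 0b1100000110
Split: l1_idx=3, l2_idx=0, offset=6
L1[3] = 0
L2[0][0] = 48
paddr = 48 * 32 + 6 = 1542

Answer: 1542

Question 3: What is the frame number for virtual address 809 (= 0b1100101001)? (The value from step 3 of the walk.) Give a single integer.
vaddr = 809: l1_idx=3, l2_idx=1
L1[3] = 0; L2[0][1] = 46

Answer: 46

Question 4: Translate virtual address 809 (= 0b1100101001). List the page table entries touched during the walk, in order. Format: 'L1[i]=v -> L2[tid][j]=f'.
Answer: L1[3]=0 -> L2[0][1]=46

Derivation:
vaddr = 809 = 0b1100101001
Split: l1_idx=3, l2_idx=1, offset=9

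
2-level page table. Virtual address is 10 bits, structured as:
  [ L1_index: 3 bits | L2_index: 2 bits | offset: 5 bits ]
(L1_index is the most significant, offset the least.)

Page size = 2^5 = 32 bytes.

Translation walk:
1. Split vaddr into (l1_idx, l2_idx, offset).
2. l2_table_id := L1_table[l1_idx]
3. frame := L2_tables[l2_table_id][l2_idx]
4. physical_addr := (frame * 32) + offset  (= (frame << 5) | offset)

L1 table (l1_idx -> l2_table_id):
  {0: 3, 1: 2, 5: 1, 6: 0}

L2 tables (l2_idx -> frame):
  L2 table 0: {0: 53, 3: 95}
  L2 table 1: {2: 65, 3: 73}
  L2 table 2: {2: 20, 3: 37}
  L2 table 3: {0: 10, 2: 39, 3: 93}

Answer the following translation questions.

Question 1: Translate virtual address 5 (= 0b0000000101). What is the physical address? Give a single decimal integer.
Answer: 325

Derivation:
vaddr = 5 = 0b0000000101
Split: l1_idx=0, l2_idx=0, offset=5
L1[0] = 3
L2[3][0] = 10
paddr = 10 * 32 + 5 = 325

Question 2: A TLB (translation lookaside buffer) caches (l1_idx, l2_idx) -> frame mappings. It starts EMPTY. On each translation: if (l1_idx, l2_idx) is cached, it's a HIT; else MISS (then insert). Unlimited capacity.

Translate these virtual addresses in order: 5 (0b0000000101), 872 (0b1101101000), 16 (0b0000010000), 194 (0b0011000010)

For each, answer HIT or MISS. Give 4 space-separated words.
vaddr=5: (0,0) not in TLB -> MISS, insert
vaddr=872: (6,3) not in TLB -> MISS, insert
vaddr=16: (0,0) in TLB -> HIT
vaddr=194: (1,2) not in TLB -> MISS, insert

Answer: MISS MISS HIT MISS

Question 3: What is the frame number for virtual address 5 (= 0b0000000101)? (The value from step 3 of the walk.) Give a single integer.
vaddr = 5: l1_idx=0, l2_idx=0
L1[0] = 3; L2[3][0] = 10

Answer: 10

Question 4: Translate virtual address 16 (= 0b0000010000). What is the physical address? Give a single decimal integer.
vaddr = 16 = 0b0000010000
Split: l1_idx=0, l2_idx=0, offset=16
L1[0] = 3
L2[3][0] = 10
paddr = 10 * 32 + 16 = 336

Answer: 336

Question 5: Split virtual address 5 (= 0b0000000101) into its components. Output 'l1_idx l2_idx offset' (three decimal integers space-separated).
vaddr = 5 = 0b0000000101
  top 3 bits -> l1_idx = 0
  next 2 bits -> l2_idx = 0
  bottom 5 bits -> offset = 5

Answer: 0 0 5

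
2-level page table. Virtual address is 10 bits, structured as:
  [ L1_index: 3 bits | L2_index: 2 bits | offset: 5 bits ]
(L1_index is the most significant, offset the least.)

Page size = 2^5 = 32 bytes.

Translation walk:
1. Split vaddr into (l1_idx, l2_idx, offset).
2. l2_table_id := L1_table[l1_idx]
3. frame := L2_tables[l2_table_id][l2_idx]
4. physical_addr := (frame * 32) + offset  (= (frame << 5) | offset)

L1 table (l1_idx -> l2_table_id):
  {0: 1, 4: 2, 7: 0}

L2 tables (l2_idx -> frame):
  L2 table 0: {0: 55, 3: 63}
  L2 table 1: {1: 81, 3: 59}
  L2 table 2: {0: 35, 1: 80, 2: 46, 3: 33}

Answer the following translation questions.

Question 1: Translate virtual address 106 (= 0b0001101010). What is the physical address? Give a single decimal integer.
vaddr = 106 = 0b0001101010
Split: l1_idx=0, l2_idx=3, offset=10
L1[0] = 1
L2[1][3] = 59
paddr = 59 * 32 + 10 = 1898

Answer: 1898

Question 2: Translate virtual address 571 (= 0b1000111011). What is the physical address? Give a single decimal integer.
vaddr = 571 = 0b1000111011
Split: l1_idx=4, l2_idx=1, offset=27
L1[4] = 2
L2[2][1] = 80
paddr = 80 * 32 + 27 = 2587

Answer: 2587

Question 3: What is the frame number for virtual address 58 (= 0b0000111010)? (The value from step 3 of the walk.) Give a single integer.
vaddr = 58: l1_idx=0, l2_idx=1
L1[0] = 1; L2[1][1] = 81

Answer: 81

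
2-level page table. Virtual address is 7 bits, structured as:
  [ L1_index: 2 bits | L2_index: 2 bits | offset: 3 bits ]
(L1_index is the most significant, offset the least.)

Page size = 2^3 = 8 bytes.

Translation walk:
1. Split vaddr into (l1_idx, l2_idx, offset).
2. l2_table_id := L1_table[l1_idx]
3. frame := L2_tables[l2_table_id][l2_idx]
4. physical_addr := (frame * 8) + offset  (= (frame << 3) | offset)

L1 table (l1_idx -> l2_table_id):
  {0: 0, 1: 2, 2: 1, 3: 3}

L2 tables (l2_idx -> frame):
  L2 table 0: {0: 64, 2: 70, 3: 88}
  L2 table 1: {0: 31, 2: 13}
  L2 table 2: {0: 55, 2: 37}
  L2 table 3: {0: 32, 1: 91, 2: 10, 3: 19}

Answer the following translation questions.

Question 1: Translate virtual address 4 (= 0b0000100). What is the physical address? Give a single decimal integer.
Answer: 516

Derivation:
vaddr = 4 = 0b0000100
Split: l1_idx=0, l2_idx=0, offset=4
L1[0] = 0
L2[0][0] = 64
paddr = 64 * 8 + 4 = 516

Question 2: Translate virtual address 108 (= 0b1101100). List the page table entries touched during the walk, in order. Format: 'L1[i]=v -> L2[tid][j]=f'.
Answer: L1[3]=3 -> L2[3][1]=91

Derivation:
vaddr = 108 = 0b1101100
Split: l1_idx=3, l2_idx=1, offset=4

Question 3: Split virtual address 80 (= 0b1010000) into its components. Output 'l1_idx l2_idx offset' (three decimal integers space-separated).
vaddr = 80 = 0b1010000
  top 2 bits -> l1_idx = 2
  next 2 bits -> l2_idx = 2
  bottom 3 bits -> offset = 0

Answer: 2 2 0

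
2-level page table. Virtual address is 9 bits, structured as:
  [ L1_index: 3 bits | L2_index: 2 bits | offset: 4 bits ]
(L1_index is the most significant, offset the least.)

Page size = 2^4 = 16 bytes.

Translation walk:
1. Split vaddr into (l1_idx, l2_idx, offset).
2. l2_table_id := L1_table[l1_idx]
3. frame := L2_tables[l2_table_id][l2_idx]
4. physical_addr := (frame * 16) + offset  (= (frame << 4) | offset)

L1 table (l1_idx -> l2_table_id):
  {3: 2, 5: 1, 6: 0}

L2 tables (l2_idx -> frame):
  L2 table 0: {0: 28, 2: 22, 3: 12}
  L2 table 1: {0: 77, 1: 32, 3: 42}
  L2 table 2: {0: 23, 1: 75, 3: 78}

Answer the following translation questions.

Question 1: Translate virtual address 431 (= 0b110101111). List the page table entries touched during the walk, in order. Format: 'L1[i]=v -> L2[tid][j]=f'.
Answer: L1[6]=0 -> L2[0][2]=22

Derivation:
vaddr = 431 = 0b110101111
Split: l1_idx=6, l2_idx=2, offset=15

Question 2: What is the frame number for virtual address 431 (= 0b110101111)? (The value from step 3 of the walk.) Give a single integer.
Answer: 22

Derivation:
vaddr = 431: l1_idx=6, l2_idx=2
L1[6] = 0; L2[0][2] = 22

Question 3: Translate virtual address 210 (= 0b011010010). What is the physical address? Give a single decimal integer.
Answer: 1202

Derivation:
vaddr = 210 = 0b011010010
Split: l1_idx=3, l2_idx=1, offset=2
L1[3] = 2
L2[2][1] = 75
paddr = 75 * 16 + 2 = 1202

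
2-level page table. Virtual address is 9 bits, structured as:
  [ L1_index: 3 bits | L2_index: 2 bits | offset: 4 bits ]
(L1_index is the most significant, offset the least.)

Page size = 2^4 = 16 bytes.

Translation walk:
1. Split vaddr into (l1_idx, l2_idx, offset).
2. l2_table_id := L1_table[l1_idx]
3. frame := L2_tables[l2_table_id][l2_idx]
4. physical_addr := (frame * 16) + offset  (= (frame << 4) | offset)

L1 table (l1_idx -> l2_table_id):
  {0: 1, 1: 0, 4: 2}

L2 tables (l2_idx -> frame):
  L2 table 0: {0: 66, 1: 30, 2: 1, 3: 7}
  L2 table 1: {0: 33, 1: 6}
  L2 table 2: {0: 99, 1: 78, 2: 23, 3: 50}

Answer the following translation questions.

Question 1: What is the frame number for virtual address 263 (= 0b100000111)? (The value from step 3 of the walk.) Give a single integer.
vaddr = 263: l1_idx=4, l2_idx=0
L1[4] = 2; L2[2][0] = 99

Answer: 99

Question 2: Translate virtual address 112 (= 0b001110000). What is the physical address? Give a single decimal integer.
vaddr = 112 = 0b001110000
Split: l1_idx=1, l2_idx=3, offset=0
L1[1] = 0
L2[0][3] = 7
paddr = 7 * 16 + 0 = 112

Answer: 112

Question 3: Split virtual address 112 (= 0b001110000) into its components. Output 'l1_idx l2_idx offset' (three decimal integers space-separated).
vaddr = 112 = 0b001110000
  top 3 bits -> l1_idx = 1
  next 2 bits -> l2_idx = 3
  bottom 4 bits -> offset = 0

Answer: 1 3 0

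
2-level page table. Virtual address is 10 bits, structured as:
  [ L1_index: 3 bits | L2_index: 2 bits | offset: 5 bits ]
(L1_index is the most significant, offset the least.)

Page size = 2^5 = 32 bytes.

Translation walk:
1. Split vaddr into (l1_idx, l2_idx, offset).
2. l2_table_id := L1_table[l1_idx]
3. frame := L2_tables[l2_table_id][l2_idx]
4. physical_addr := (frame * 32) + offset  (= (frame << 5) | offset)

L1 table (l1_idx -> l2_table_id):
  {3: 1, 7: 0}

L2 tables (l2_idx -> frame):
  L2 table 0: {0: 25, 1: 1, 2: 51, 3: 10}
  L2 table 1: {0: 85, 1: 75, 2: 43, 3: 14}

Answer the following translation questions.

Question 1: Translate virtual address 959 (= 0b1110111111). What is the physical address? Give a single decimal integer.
Answer: 63

Derivation:
vaddr = 959 = 0b1110111111
Split: l1_idx=7, l2_idx=1, offset=31
L1[7] = 0
L2[0][1] = 1
paddr = 1 * 32 + 31 = 63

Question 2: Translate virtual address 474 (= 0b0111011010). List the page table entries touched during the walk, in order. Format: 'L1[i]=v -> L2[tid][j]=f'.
Answer: L1[3]=1 -> L2[1][2]=43

Derivation:
vaddr = 474 = 0b0111011010
Split: l1_idx=3, l2_idx=2, offset=26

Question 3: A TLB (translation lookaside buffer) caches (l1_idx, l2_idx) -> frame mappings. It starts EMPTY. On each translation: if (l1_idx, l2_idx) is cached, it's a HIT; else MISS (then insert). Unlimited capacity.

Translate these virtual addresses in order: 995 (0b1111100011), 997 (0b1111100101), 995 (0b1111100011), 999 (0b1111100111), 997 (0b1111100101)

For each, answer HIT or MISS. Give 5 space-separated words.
vaddr=995: (7,3) not in TLB -> MISS, insert
vaddr=997: (7,3) in TLB -> HIT
vaddr=995: (7,3) in TLB -> HIT
vaddr=999: (7,3) in TLB -> HIT
vaddr=997: (7,3) in TLB -> HIT

Answer: MISS HIT HIT HIT HIT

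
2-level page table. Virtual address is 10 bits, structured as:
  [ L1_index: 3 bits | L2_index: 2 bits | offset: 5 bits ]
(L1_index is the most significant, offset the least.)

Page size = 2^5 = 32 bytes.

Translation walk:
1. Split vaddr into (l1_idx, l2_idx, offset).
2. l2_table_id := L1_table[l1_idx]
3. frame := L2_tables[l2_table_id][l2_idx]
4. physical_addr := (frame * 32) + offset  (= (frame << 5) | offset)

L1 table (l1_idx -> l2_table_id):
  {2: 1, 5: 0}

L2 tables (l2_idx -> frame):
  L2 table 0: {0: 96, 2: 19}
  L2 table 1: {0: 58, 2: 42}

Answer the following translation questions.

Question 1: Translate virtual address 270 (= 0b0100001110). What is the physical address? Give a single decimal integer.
vaddr = 270 = 0b0100001110
Split: l1_idx=2, l2_idx=0, offset=14
L1[2] = 1
L2[1][0] = 58
paddr = 58 * 32 + 14 = 1870

Answer: 1870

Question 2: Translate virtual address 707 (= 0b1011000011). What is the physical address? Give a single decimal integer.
Answer: 611

Derivation:
vaddr = 707 = 0b1011000011
Split: l1_idx=5, l2_idx=2, offset=3
L1[5] = 0
L2[0][2] = 19
paddr = 19 * 32 + 3 = 611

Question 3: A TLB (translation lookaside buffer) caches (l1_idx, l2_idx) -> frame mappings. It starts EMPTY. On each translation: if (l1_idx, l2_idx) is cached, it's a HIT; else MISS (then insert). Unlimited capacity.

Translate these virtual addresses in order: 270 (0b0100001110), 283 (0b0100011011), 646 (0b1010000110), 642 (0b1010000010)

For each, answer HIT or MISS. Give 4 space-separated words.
Answer: MISS HIT MISS HIT

Derivation:
vaddr=270: (2,0) not in TLB -> MISS, insert
vaddr=283: (2,0) in TLB -> HIT
vaddr=646: (5,0) not in TLB -> MISS, insert
vaddr=642: (5,0) in TLB -> HIT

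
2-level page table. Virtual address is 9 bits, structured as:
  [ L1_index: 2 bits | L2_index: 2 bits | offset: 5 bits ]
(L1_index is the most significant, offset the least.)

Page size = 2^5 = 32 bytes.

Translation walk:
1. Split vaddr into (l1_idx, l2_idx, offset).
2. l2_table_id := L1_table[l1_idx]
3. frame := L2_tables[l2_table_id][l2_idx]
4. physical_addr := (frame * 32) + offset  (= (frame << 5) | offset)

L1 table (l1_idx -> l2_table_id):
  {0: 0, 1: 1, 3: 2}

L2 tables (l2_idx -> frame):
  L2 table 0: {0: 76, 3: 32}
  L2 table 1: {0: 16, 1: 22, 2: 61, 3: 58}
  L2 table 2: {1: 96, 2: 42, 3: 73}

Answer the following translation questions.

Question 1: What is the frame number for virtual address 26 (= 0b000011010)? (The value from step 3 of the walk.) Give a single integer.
Answer: 76

Derivation:
vaddr = 26: l1_idx=0, l2_idx=0
L1[0] = 0; L2[0][0] = 76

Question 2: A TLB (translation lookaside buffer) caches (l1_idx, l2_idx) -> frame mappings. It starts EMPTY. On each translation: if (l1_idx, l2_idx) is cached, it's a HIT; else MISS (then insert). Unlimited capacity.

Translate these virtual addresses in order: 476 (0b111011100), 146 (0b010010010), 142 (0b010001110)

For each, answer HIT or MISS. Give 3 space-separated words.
Answer: MISS MISS HIT

Derivation:
vaddr=476: (3,2) not in TLB -> MISS, insert
vaddr=146: (1,0) not in TLB -> MISS, insert
vaddr=142: (1,0) in TLB -> HIT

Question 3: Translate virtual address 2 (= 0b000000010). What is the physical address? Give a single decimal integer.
Answer: 2434

Derivation:
vaddr = 2 = 0b000000010
Split: l1_idx=0, l2_idx=0, offset=2
L1[0] = 0
L2[0][0] = 76
paddr = 76 * 32 + 2 = 2434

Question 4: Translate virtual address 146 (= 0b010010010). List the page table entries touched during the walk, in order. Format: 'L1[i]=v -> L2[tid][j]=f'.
vaddr = 146 = 0b010010010
Split: l1_idx=1, l2_idx=0, offset=18

Answer: L1[1]=1 -> L2[1][0]=16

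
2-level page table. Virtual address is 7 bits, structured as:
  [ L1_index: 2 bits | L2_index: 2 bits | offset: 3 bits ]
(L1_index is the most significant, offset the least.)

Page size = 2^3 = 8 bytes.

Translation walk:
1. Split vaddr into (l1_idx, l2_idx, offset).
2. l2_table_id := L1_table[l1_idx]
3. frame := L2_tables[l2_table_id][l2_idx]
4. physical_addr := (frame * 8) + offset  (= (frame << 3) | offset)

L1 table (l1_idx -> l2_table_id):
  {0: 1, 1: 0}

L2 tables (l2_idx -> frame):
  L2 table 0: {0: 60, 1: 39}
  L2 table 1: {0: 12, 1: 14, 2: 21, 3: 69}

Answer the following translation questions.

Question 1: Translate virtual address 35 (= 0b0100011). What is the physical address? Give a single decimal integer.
vaddr = 35 = 0b0100011
Split: l1_idx=1, l2_idx=0, offset=3
L1[1] = 0
L2[0][0] = 60
paddr = 60 * 8 + 3 = 483

Answer: 483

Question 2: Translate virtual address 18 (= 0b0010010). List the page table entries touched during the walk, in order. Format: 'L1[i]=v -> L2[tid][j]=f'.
vaddr = 18 = 0b0010010
Split: l1_idx=0, l2_idx=2, offset=2

Answer: L1[0]=1 -> L2[1][2]=21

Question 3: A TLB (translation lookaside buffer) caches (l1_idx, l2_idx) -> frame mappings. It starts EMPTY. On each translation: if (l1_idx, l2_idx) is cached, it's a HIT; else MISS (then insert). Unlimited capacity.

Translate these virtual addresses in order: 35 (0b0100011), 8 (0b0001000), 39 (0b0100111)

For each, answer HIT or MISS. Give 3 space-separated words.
vaddr=35: (1,0) not in TLB -> MISS, insert
vaddr=8: (0,1) not in TLB -> MISS, insert
vaddr=39: (1,0) in TLB -> HIT

Answer: MISS MISS HIT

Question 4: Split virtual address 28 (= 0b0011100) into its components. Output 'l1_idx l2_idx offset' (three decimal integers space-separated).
vaddr = 28 = 0b0011100
  top 2 bits -> l1_idx = 0
  next 2 bits -> l2_idx = 3
  bottom 3 bits -> offset = 4

Answer: 0 3 4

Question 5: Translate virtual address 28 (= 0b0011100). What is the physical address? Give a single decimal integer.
vaddr = 28 = 0b0011100
Split: l1_idx=0, l2_idx=3, offset=4
L1[0] = 1
L2[1][3] = 69
paddr = 69 * 8 + 4 = 556

Answer: 556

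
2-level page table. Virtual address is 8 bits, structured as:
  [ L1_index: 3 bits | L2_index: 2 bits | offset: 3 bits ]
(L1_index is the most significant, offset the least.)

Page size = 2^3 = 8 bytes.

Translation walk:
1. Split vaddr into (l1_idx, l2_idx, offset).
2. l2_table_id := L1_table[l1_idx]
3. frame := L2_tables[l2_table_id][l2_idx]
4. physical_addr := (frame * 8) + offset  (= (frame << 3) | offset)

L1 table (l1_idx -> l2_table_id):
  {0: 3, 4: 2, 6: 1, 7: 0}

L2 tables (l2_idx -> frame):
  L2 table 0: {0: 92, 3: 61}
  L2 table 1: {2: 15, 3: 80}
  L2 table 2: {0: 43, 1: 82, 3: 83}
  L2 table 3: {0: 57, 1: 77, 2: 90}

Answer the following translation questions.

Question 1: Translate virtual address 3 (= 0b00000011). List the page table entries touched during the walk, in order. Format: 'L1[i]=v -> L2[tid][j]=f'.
vaddr = 3 = 0b00000011
Split: l1_idx=0, l2_idx=0, offset=3

Answer: L1[0]=3 -> L2[3][0]=57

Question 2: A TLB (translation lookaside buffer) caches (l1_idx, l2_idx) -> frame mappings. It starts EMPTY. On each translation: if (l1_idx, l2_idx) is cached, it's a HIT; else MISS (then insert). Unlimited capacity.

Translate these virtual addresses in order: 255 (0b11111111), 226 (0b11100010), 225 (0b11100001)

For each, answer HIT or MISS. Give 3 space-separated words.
Answer: MISS MISS HIT

Derivation:
vaddr=255: (7,3) not in TLB -> MISS, insert
vaddr=226: (7,0) not in TLB -> MISS, insert
vaddr=225: (7,0) in TLB -> HIT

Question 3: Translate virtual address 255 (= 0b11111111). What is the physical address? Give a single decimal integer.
vaddr = 255 = 0b11111111
Split: l1_idx=7, l2_idx=3, offset=7
L1[7] = 0
L2[0][3] = 61
paddr = 61 * 8 + 7 = 495

Answer: 495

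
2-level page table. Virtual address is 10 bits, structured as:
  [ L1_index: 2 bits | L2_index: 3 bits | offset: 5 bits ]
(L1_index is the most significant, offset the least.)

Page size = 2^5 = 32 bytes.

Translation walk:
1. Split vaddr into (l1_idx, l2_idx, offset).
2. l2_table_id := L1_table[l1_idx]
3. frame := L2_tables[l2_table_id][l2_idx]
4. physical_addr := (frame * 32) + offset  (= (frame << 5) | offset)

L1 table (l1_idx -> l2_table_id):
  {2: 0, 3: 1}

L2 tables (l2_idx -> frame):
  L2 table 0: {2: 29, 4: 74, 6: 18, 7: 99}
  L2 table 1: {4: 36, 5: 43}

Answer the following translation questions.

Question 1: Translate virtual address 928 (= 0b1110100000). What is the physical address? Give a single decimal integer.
Answer: 1376

Derivation:
vaddr = 928 = 0b1110100000
Split: l1_idx=3, l2_idx=5, offset=0
L1[3] = 1
L2[1][5] = 43
paddr = 43 * 32 + 0 = 1376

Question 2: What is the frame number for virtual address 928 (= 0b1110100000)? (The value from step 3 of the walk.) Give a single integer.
vaddr = 928: l1_idx=3, l2_idx=5
L1[3] = 1; L2[1][5] = 43

Answer: 43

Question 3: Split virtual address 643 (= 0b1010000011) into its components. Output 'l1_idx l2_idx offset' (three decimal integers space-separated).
vaddr = 643 = 0b1010000011
  top 2 bits -> l1_idx = 2
  next 3 bits -> l2_idx = 4
  bottom 5 bits -> offset = 3

Answer: 2 4 3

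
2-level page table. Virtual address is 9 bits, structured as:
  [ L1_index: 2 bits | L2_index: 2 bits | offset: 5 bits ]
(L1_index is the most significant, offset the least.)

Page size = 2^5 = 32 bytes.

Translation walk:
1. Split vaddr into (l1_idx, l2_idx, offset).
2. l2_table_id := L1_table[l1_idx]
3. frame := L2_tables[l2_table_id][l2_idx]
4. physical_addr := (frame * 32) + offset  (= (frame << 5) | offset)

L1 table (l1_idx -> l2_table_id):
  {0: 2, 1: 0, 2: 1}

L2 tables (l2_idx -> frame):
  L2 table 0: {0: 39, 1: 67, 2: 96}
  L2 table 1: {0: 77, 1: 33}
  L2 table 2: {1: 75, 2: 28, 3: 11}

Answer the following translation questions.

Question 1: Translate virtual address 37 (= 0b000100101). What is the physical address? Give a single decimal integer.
Answer: 2405

Derivation:
vaddr = 37 = 0b000100101
Split: l1_idx=0, l2_idx=1, offset=5
L1[0] = 2
L2[2][1] = 75
paddr = 75 * 32 + 5 = 2405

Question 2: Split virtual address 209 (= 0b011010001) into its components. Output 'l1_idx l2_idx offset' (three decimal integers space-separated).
Answer: 1 2 17

Derivation:
vaddr = 209 = 0b011010001
  top 2 bits -> l1_idx = 1
  next 2 bits -> l2_idx = 2
  bottom 5 bits -> offset = 17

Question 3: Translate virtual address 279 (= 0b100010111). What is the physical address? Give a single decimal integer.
Answer: 2487

Derivation:
vaddr = 279 = 0b100010111
Split: l1_idx=2, l2_idx=0, offset=23
L1[2] = 1
L2[1][0] = 77
paddr = 77 * 32 + 23 = 2487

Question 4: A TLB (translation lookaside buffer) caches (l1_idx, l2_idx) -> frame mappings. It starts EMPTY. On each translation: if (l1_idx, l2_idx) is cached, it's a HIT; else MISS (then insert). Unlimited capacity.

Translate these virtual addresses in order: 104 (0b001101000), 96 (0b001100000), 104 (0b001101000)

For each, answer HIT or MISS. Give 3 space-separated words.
Answer: MISS HIT HIT

Derivation:
vaddr=104: (0,3) not in TLB -> MISS, insert
vaddr=96: (0,3) in TLB -> HIT
vaddr=104: (0,3) in TLB -> HIT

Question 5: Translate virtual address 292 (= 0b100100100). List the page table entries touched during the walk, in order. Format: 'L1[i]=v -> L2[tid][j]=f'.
Answer: L1[2]=1 -> L2[1][1]=33

Derivation:
vaddr = 292 = 0b100100100
Split: l1_idx=2, l2_idx=1, offset=4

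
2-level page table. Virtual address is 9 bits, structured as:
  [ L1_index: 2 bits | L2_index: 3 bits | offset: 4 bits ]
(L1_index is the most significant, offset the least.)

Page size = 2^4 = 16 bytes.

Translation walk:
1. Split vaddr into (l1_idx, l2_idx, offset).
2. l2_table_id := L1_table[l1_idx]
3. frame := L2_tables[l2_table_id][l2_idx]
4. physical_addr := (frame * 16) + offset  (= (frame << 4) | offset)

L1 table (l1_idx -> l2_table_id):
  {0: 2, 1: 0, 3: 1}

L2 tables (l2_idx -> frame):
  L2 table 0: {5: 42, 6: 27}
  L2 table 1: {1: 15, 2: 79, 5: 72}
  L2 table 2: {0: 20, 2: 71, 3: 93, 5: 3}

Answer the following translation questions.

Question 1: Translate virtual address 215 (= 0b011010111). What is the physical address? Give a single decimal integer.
vaddr = 215 = 0b011010111
Split: l1_idx=1, l2_idx=5, offset=7
L1[1] = 0
L2[0][5] = 42
paddr = 42 * 16 + 7 = 679

Answer: 679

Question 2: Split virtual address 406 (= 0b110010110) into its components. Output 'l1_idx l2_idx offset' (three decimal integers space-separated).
vaddr = 406 = 0b110010110
  top 2 bits -> l1_idx = 3
  next 3 bits -> l2_idx = 1
  bottom 4 bits -> offset = 6

Answer: 3 1 6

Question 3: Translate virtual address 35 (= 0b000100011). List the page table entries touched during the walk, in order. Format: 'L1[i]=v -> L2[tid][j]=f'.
Answer: L1[0]=2 -> L2[2][2]=71

Derivation:
vaddr = 35 = 0b000100011
Split: l1_idx=0, l2_idx=2, offset=3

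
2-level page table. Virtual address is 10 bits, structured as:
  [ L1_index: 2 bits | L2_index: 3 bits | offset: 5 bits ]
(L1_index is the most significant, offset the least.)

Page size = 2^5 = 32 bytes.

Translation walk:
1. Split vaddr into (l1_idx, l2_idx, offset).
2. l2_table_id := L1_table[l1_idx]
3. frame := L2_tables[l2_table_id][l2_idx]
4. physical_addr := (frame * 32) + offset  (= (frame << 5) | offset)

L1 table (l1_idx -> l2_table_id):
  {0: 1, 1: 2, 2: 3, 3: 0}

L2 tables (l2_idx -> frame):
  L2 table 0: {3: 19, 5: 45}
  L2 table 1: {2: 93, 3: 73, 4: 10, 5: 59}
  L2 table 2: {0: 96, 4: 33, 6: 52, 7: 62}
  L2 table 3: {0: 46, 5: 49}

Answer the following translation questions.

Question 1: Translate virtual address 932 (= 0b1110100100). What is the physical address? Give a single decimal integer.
Answer: 1444

Derivation:
vaddr = 932 = 0b1110100100
Split: l1_idx=3, l2_idx=5, offset=4
L1[3] = 0
L2[0][5] = 45
paddr = 45 * 32 + 4 = 1444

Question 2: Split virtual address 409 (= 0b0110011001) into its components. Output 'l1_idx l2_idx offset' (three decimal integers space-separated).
Answer: 1 4 25

Derivation:
vaddr = 409 = 0b0110011001
  top 2 bits -> l1_idx = 1
  next 3 bits -> l2_idx = 4
  bottom 5 bits -> offset = 25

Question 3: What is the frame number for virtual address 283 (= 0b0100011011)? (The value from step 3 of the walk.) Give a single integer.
Answer: 96

Derivation:
vaddr = 283: l1_idx=1, l2_idx=0
L1[1] = 2; L2[2][0] = 96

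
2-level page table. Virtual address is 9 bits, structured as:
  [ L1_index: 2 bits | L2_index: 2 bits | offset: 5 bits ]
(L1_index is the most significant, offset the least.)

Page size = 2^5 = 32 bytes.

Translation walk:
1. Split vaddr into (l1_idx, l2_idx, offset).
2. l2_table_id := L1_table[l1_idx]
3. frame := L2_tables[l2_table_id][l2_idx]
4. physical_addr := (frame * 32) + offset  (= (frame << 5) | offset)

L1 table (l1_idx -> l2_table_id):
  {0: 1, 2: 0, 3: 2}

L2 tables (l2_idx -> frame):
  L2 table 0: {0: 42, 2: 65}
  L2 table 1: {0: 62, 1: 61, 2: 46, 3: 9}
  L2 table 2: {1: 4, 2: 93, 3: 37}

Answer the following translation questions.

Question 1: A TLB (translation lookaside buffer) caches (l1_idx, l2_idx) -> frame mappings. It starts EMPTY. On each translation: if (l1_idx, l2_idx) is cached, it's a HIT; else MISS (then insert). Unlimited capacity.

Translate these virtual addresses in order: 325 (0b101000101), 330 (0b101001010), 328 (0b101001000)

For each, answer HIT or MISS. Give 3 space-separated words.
vaddr=325: (2,2) not in TLB -> MISS, insert
vaddr=330: (2,2) in TLB -> HIT
vaddr=328: (2,2) in TLB -> HIT

Answer: MISS HIT HIT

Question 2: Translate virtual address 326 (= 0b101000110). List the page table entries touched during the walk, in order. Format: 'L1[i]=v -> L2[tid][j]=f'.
vaddr = 326 = 0b101000110
Split: l1_idx=2, l2_idx=2, offset=6

Answer: L1[2]=0 -> L2[0][2]=65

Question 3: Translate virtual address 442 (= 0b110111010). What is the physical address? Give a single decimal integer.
Answer: 154

Derivation:
vaddr = 442 = 0b110111010
Split: l1_idx=3, l2_idx=1, offset=26
L1[3] = 2
L2[2][1] = 4
paddr = 4 * 32 + 26 = 154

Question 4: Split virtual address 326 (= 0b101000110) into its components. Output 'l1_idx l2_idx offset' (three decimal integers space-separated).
vaddr = 326 = 0b101000110
  top 2 bits -> l1_idx = 2
  next 2 bits -> l2_idx = 2
  bottom 5 bits -> offset = 6

Answer: 2 2 6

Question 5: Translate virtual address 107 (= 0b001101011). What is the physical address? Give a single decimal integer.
vaddr = 107 = 0b001101011
Split: l1_idx=0, l2_idx=3, offset=11
L1[0] = 1
L2[1][3] = 9
paddr = 9 * 32 + 11 = 299

Answer: 299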